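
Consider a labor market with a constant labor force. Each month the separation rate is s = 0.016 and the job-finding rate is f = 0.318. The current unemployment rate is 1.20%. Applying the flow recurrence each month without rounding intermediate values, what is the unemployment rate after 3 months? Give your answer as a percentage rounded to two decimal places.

Unemployment rate after three months ≈ 3.73%.

With a fixed labor force, u_{t+1} = u_t + s·(1−u_t) − f·u_t = u_t·(1−s−f) + s.
Here 1−s−f = 0.666 and s = 0.016.
u_1 = 0.012000 × 0.666 + 0.016 = 0.023992.
u_2 = 0.023992 × 0.666 + 0.016 = 0.031979.
u_3 = 0.031979 × 0.666 + 0.016 = 0.037298.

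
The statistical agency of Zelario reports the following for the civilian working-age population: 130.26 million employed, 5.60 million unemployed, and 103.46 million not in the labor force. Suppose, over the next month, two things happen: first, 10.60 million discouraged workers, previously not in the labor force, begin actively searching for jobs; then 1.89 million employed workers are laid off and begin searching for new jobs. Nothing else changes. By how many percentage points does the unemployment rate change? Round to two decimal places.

Initially, labor force = 130.26 + 5.60 = 135.86 million, so u = 5.60/135.86 = 4.12%.
After the first change, unemployed and labor force both rise by 10.60 → E = 130.26, U = 16.20, labor force = 146.46 million.
After the second change, employed falls and unemployed rises by 1.89; labor force unchanged → E = 128.37, U = 18.09, labor force = 146.46 million.
New unemployment rate = 18.09 / 146.46 = 12.35%.
Change = 12.35% − 4.12% = +8.23 percentage points.

The unemployment rate changes by +8.23 percentage points.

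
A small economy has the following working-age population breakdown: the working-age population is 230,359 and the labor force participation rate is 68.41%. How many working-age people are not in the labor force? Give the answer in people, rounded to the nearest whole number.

Share not in the labor force = 1 − 0.6841 = 0.3159.
Not in labor force = 0.3159 × 230,359 ≈ 72,770.

About 72,770 are not in the labor force.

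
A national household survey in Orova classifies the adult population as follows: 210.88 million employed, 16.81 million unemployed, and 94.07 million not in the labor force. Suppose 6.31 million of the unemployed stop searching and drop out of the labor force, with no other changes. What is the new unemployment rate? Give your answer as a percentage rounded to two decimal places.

Initially, labor force = 210.88 + 16.81 = 227.69 million, so u = 16.81/227.69 = 7.38%.
After the change, unemployed and labor force both fall by 6.31 → E = 210.88, U = 10.50, labor force = 221.38 million.
New unemployment rate = 10.50 / 221.38 = 4.74%.

New unemployment rate ≈ 4.74%.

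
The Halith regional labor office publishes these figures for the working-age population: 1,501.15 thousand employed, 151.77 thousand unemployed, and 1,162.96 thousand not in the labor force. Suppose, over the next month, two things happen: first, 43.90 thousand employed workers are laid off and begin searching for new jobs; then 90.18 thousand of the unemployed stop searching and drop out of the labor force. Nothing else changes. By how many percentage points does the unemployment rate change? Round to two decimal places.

The unemployment rate changes by −2.43 percentage points.

Initially, labor force = 1,501.15 + 151.77 = 1,652.92 thousand, so u = 151.77/1,652.92 = 9.18%.
After the first change, employed falls and unemployed rises by 43.90; labor force unchanged → E = 1,457.25, U = 195.67, labor force = 1,652.92 thousand.
After the second change, unemployed and labor force both fall by 90.18 → E = 1,457.25, U = 105.49, labor force = 1,562.74 thousand.
New unemployment rate = 105.49 / 1,562.74 = 6.75%.
Change = 6.75% − 9.18% = −2.43 percentage points.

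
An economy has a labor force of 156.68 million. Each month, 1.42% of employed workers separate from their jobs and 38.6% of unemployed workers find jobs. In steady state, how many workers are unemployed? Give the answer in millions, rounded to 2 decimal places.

About 5.56 million are unemployed in steady state.

Steady-state unemployment rate u* = s/(s+f) = 1.42/(1.42+38.6) = 0.035482.
Unemployed = u* × labor force = 0.035482 × 156.68 ≈ 5.56 million.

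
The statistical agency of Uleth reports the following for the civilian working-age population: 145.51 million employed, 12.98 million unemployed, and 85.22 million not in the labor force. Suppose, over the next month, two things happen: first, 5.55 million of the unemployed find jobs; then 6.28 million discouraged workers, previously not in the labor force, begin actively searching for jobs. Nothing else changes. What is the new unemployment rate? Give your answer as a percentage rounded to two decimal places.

New unemployment rate ≈ 8.32%.

Initially, labor force = 145.51 + 12.98 = 158.49 million, so u = 12.98/158.49 = 8.19%.
After the first change, unemployed falls and employed rises by 5.55; labor force unchanged → E = 151.06, U = 7.43, labor force = 158.49 million.
After the second change, unemployed and labor force both rise by 6.28 → E = 151.06, U = 13.71, labor force = 164.77 million.
New unemployment rate = 13.71 / 164.77 = 8.32%.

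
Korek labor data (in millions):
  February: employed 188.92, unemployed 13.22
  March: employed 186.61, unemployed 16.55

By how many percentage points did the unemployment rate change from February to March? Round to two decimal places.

The unemployment rate changed by +1.61 percentage points.

February: labor force = 188.92 + 13.22 = 202.14; u = 13.22/202.14 = 6.54%.
March: labor force = 186.61 + 16.55 = 203.16; u = 16.55/203.16 = 8.15%.
Change = 8.15% − 6.54% = +1.61 pp.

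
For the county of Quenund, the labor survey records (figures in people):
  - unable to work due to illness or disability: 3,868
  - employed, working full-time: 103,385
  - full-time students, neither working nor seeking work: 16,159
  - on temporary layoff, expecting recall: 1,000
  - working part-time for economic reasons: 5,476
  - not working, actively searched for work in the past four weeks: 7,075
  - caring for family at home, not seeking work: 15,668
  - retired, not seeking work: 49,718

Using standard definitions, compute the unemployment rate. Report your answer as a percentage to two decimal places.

Unemployment rate ≈ 6.91%.

Employed = 103,385 + 5,476 = 108,861 (anyone who worked, including part-time for economic reasons, counts as employed).
Unemployed = 1,000 + 7,075 = 8,075 (jobless and actively searching, or on temporary layoff).
Labor force = 108,861 + 8,075 = 116,936.
Unemployment rate = 8,075 / 116,936 = 6.91%.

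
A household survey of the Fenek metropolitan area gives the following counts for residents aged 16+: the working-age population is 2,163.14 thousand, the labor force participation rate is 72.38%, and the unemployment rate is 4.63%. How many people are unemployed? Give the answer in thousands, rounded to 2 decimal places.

Labor force = 0.7238 × 2,163.14 = 1,565.68 thousand.
Unemployed = 0.0463 × 1,565.68 ≈ 72.49 thousand.

About 72.49 thousand are unemployed.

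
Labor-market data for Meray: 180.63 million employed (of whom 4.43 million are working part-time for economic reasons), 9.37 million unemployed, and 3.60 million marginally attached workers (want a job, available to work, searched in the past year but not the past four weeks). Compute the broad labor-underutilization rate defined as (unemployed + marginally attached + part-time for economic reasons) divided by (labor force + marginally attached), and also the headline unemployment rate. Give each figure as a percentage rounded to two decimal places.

Broad underutilization rate ≈ 8.99%; headline unemployment rate ≈ 4.93%.

Labor force = 180.63 + 9.37 = 190.00 million.
Numerator = 9.37 + 3.60 + 4.43 = 17.40 million.
Denominator = 190.00 + 3.60 = 193.60 million.
Broad rate = 17.40 / 193.60 = 8.99%.
Headline unemployment rate = 9.37 / 190.00 = 4.93%.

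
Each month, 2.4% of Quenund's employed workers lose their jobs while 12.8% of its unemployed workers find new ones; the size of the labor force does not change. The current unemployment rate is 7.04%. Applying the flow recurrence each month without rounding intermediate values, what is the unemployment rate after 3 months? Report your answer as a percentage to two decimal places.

With a fixed labor force, u_{t+1} = u_t + s·(1−u_t) − f·u_t = u_t·(1−s−f) + s.
Here 1−s−f = 0.848 and s = 0.024.
u_1 = 0.070400 × 0.848 + 0.024 = 0.083699.
u_2 = 0.083699 × 0.848 + 0.024 = 0.094977.
u_3 = 0.094977 × 0.848 + 0.024 = 0.104540.

Unemployment rate after three months ≈ 10.45%.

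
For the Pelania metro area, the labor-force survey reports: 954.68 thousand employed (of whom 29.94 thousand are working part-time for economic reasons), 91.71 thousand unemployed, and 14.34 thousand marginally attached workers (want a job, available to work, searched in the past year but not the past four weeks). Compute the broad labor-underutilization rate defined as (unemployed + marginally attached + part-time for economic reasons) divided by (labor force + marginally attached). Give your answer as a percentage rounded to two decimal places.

Broad underutilization rate ≈ 12.82%.

Labor force = 954.68 + 91.71 = 1,046.39 thousand.
Numerator = 91.71 + 14.34 + 29.94 = 135.99 thousand.
Denominator = 1,046.39 + 14.34 = 1,060.73 thousand.
Broad rate = 135.99 / 1,060.73 = 12.82%.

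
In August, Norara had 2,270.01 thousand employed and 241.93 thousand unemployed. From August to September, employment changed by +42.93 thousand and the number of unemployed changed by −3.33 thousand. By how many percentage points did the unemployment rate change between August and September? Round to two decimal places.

August: labor force = 2,270.01 + 241.93 = 2,511.94; u = 241.93/2,511.94 = 9.63%.
September: labor force = 2,312.94 + 238.60 = 2,551.54; u = 238.60/2,551.54 = 9.35%.
Change = 9.35% − 9.63% = −0.28 pp.

The unemployment rate changed by −0.28 percentage points.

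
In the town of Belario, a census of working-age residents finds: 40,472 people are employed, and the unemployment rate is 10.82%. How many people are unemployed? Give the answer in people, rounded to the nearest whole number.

Let U be the number unemployed. The labor force is E + U, and U/(E+U) = 0.1082.
So U = 0.1082 × 40,472 / (1 − 0.1082) = 4379.07 / 0.8918 ≈ 4,910.

About 4,910 are unemployed.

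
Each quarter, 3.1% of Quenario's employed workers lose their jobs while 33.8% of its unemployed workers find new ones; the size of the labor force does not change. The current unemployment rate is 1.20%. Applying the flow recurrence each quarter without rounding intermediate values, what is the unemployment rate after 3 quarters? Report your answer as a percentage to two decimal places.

With a fixed labor force, u_{t+1} = u_t + s·(1−u_t) − f·u_t = u_t·(1−s−f) + s.
Here 1−s−f = 0.631 and s = 0.031.
u_1 = 0.012000 × 0.631 + 0.031 = 0.038572.
u_2 = 0.038572 × 0.631 + 0.031 = 0.055339.
u_3 = 0.055339 × 0.631 + 0.031 = 0.065919.

Unemployment rate after three quarters ≈ 6.59%.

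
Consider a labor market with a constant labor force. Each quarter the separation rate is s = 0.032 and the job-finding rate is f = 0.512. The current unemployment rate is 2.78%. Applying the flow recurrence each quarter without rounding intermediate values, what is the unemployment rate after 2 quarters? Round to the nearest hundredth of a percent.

With a fixed labor force, u_{t+1} = u_t + s·(1−u_t) − f·u_t = u_t·(1−s−f) + s.
Here 1−s−f = 0.456 and s = 0.032.
u_1 = 0.027800 × 0.456 + 0.032 = 0.044677.
u_2 = 0.044677 × 0.456 + 0.032 = 0.052373.

Unemployment rate after two quarters ≈ 5.24%.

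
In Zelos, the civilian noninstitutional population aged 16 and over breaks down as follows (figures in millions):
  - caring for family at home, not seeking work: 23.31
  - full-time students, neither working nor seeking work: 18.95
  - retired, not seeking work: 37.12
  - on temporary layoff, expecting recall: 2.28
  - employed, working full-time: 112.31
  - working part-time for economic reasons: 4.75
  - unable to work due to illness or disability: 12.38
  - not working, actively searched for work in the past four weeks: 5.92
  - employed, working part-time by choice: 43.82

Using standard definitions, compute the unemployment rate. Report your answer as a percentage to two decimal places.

Employed = 112.31 + 4.75 + 43.82 = 160.88 million (anyone who worked, including part-time for economic reasons, counts as employed).
Unemployed = 2.28 + 5.92 = 8.20 million (jobless and actively searching, or on temporary layoff).
Labor force = 160.88 + 8.20 = 169.08 million.
Unemployment rate = 8.20 / 169.08 = 4.85%.

Unemployment rate ≈ 4.85%.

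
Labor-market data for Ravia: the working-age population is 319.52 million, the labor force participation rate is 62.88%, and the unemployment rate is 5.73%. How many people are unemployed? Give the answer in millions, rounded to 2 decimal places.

Labor force = 0.6288 × 319.52 = 200.91 million.
Unemployed = 0.0573 × 200.91 ≈ 11.51 million.

About 11.51 million are unemployed.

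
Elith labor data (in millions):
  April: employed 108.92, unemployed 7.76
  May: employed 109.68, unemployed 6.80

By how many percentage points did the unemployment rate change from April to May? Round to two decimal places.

April: labor force = 108.92 + 7.76 = 116.68; u = 7.76/116.68 = 6.65%.
May: labor force = 109.68 + 6.80 = 116.48; u = 6.80/116.48 = 5.84%.
Change = 5.84% − 6.65% = −0.81 pp.

The unemployment rate changed by −0.81 percentage points.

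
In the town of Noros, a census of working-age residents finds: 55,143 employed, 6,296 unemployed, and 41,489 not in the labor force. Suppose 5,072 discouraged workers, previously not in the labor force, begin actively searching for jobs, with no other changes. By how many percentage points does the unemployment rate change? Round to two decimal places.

Initially, labor force = 55,143 + 6,296 = 61,439, so u = 6,296/61,439 = 10.25%.
After the change, unemployed and labor force both rise by 5,072 → E = 55,143, U = 11,368, labor force = 66,511.
New unemployment rate = 11,368 / 66,511 = 17.09%.
Change = 17.09% − 10.25% = +6.84 percentage points.

The unemployment rate changes by +6.84 percentage points.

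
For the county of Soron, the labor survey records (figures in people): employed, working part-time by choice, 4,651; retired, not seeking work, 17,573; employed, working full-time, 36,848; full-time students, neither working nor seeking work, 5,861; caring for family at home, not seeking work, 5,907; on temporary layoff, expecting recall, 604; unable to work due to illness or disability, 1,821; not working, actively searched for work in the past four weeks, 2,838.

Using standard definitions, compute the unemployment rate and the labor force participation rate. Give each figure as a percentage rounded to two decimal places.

Employed = 4,651 + 36,848 = 41,499.
Unemployed = 604 + 2,838 = 3,442 (jobless and actively searching, or on temporary layoff).
Labor force = 41,499 + 3,442 = 44,941.
Not in labor force = 17,573 + 5,861 + 5,907 + 1,821 = 31,162 (those not working and not actively searching are outside the labor force).
Civilian working-age population = 44,941 + 31,162 = 76,103.
Unemployment rate = 3,442 / 44,941 = 7.66%.
Labor force participation rate = 44,941 / 76,103 = 59.05%.

Unemployment rate ≈ 7.66%; labor force participation rate ≈ 59.05%.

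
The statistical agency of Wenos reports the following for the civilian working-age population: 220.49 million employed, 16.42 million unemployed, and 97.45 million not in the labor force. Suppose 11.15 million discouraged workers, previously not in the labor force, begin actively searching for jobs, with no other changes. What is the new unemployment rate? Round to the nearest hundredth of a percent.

Initially, labor force = 220.49 + 16.42 = 236.91 million, so u = 16.42/236.91 = 6.93%.
After the change, unemployed and labor force both rise by 11.15 → E = 220.49, U = 27.57, labor force = 248.06 million.
New unemployment rate = 27.57 / 248.06 = 11.11%.

New unemployment rate ≈ 11.11%.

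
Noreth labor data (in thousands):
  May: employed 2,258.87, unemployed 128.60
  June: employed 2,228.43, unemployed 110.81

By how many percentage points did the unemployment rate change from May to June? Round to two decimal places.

May: labor force = 2,258.87 + 128.60 = 2,387.47; u = 128.60/2,387.47 = 5.39%.
June: labor force = 2,228.43 + 110.81 = 2,339.24; u = 110.81/2,339.24 = 4.74%.
Change = 4.74% − 5.39% = −0.65 pp.

The unemployment rate changed by −0.65 percentage points.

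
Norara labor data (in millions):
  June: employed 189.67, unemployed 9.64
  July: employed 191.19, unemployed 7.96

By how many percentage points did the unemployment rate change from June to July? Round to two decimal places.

The unemployment rate changed by −0.84 percentage points.

June: labor force = 189.67 + 9.64 = 199.31; u = 9.64/199.31 = 4.84%.
July: labor force = 191.19 + 7.96 = 199.15; u = 7.96/199.15 = 4.00%.
Change = 4.00% − 4.84% = −0.84 pp.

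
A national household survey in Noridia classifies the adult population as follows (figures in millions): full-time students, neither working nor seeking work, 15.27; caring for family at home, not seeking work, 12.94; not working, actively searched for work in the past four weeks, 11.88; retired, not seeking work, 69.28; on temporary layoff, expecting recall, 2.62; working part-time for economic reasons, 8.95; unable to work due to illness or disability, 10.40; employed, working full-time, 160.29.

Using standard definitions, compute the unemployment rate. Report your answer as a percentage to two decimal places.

Unemployment rate ≈ 7.89%.

Employed = 8.95 + 160.29 = 169.24 million (anyone who worked, including part-time for economic reasons, counts as employed).
Unemployed = 11.88 + 2.62 = 14.50 million (jobless and actively searching, or on temporary layoff).
Labor force = 169.24 + 14.50 = 183.74 million.
Unemployment rate = 14.50 / 183.74 = 7.89%.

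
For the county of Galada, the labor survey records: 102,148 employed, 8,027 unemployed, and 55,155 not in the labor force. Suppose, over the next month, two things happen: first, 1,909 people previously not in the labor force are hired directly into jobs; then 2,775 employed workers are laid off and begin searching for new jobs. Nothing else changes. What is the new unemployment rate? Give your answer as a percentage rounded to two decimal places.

New unemployment rate ≈ 9.64%.

Initially, labor force = 102,148 + 8,027 = 110,175, so u = 8,027/110,175 = 7.29%.
After the first change, employed and labor force both rise by 1,909; unemployed unchanged → E = 104,057, U = 8,027, labor force = 112,084.
After the second change, employed falls and unemployed rises by 2,775; labor force unchanged → E = 101,282, U = 10,802, labor force = 112,084.
New unemployment rate = 10,802 / 112,084 = 9.64%.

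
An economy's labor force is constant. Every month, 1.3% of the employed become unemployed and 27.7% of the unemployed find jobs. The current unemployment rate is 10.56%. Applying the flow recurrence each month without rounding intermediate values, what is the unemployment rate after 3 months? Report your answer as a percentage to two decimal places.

Unemployment rate after three months ≈ 6.66%.

With a fixed labor force, u_{t+1} = u_t + s·(1−u_t) − f·u_t = u_t·(1−s−f) + s.
Here 1−s−f = 0.710 and s = 0.013.
u_1 = 0.105600 × 0.710 + 0.013 = 0.087976.
u_2 = 0.087976 × 0.710 + 0.013 = 0.075463.
u_3 = 0.075463 × 0.710 + 0.013 = 0.066579.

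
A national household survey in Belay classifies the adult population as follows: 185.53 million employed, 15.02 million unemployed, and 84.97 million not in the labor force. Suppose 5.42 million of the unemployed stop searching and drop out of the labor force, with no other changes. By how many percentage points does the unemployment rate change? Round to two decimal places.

The unemployment rate changes by −2.57 percentage points.

Initially, labor force = 185.53 + 15.02 = 200.55 million, so u = 15.02/200.55 = 7.49%.
After the change, unemployed and labor force both fall by 5.42 → E = 185.53, U = 9.60, labor force = 195.13 million.
New unemployment rate = 9.60 / 195.13 = 4.92%.
Change = 4.92% − 7.49% = −2.57 percentage points.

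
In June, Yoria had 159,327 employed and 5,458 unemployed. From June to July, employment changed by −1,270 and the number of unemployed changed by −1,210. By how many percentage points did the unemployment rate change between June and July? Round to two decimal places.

June: labor force = 159,327 + 5,458 = 164,785; u = 5,458/164,785 = 3.31%.
July: labor force = 158,057 + 4,248 = 162,305; u = 4,248/162,305 = 2.62%.
Change = 2.62% − 3.31% = −0.69 pp.

The unemployment rate changed by −0.69 percentage points.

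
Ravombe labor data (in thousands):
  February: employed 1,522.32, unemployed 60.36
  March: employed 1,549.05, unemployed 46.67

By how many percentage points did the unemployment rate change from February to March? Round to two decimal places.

February: labor force = 1,522.32 + 60.36 = 1,582.68; u = 60.36/1,582.68 = 3.81%.
March: labor force = 1,549.05 + 46.67 = 1,595.72; u = 46.67/1,595.72 = 2.92%.
Change = 2.92% − 3.81% = −0.89 pp.

The unemployment rate changed by −0.89 percentage points.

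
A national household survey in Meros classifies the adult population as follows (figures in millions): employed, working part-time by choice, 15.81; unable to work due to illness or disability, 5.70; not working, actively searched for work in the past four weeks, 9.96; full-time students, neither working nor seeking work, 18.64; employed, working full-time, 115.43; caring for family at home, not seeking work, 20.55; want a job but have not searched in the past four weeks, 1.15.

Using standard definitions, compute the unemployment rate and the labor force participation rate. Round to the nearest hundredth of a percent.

Unemployment rate ≈ 7.05%; labor force participation rate ≈ 75.41%.

Employed = 15.81 + 115.43 = 131.24 million.
Unemployed = 9.96 million.
Labor force = 131.24 + 9.96 = 141.20 million.
Not in labor force = 5.70 + 18.64 + 20.55 + 1.15 = 46.04 million (those not working and not actively searching are outside the labor force — including those who want a job but have given up searching).
Civilian working-age population = 141.20 + 46.04 = 187.24 million.
Unemployment rate = 9.96 / 141.20 = 7.05%.
Labor force participation rate = 141.20 / 187.24 = 75.41%.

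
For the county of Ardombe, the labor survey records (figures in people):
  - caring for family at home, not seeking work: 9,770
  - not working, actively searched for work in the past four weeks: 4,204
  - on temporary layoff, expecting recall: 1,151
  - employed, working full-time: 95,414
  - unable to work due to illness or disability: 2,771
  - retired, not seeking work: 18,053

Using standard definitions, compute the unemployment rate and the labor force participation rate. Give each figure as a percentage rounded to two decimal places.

Employed = 95,414.
Unemployed = 4,204 + 1,151 = 5,355 (jobless and actively searching, or on temporary layoff).
Labor force = 95,414 + 5,355 = 100,769.
Not in labor force = 9,770 + 2,771 + 18,053 = 30,594 (those not working and not actively searching are outside the labor force).
Civilian working-age population = 100,769 + 30,594 = 131,363.
Unemployment rate = 5,355 / 100,769 = 5.31%.
Labor force participation rate = 100,769 / 131,363 = 76.71%.

Unemployment rate ≈ 5.31%; labor force participation rate ≈ 76.71%.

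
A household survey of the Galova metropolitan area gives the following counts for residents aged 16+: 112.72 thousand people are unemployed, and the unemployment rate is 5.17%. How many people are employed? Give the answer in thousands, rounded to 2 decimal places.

Labor force = U / u = 112.72 / 0.0517 ≈ 2,180.27 thousand.
Employed = labor force − unemployed = 2,180.27 − 112.72 = 2,067.55 thousand.

About 2,067.55 thousand are employed.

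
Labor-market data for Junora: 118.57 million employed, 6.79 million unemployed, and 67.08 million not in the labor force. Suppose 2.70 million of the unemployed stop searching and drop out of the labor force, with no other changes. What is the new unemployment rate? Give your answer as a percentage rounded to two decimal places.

Initially, labor force = 118.57 + 6.79 = 125.36 million, so u = 6.79/125.36 = 5.42%.
After the change, unemployed and labor force both fall by 2.70 → E = 118.57, U = 4.09, labor force = 122.66 million.
New unemployment rate = 4.09 / 122.66 = 3.33%.

New unemployment rate ≈ 3.33%.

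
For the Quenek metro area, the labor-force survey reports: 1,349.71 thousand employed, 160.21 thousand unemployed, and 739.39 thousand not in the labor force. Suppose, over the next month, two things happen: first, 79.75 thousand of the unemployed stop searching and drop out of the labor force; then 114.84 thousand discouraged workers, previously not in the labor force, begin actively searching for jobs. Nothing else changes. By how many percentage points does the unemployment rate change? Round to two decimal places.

Initially, labor force = 1,349.71 + 160.21 = 1,509.92 thousand, so u = 160.21/1,509.92 = 10.61%.
After the first change, unemployed and labor force both fall by 79.75 → E = 1,349.71, U = 80.46, labor force = 1,430.17 thousand.
After the second change, unemployed and labor force both rise by 114.84 → E = 1,349.71, U = 195.30, labor force = 1,545.01 thousand.
New unemployment rate = 195.30 / 1,545.01 = 12.64%.
Change = 12.64% − 10.61% = +2.03 percentage points.

The unemployment rate changes by +2.03 percentage points.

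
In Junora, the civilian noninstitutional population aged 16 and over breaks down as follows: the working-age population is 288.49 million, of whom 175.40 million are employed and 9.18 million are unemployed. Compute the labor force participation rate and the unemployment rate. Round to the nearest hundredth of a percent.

Labor force = employed + unemployed = 175.40 + 9.18 = 184.58 million.
Unemployment rate = 9.18 / 184.58 = 4.97%.
Labor force participation rate = 184.58 / 288.49 = 63.98%.

Labor force participation rate ≈ 63.98%; unemployment rate ≈ 4.97%.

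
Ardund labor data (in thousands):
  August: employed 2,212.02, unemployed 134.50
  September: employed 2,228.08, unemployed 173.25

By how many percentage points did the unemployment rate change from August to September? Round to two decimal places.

The unemployment rate changed by +1.48 percentage points.

August: labor force = 2,212.02 + 134.50 = 2,346.52; u = 134.50/2,346.52 = 5.73%.
September: labor force = 2,228.08 + 173.25 = 2,401.33; u = 173.25/2,401.33 = 7.21%.
Change = 7.21% − 5.73% = +1.48 pp.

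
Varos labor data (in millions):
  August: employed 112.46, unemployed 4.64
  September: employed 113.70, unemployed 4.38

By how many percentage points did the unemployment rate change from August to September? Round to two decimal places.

The unemployment rate changed by −0.25 percentage points.

August: labor force = 112.46 + 4.64 = 117.10; u = 4.64/117.10 = 3.96%.
September: labor force = 113.70 + 4.38 = 118.08; u = 4.38/118.08 = 3.71%.
Change = 3.71% − 3.96% = −0.25 pp.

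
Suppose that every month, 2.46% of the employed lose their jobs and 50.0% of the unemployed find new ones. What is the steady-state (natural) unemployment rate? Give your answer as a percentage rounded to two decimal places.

Steady-state unemployment rate ≈ 4.69%.

At steady state the flows balance: s·E = f·U, so U/(E+U) = s/(s+f).
u* = 2.46 / (2.46 + 50.0) = 2.46 / 52.46 = 4.69%.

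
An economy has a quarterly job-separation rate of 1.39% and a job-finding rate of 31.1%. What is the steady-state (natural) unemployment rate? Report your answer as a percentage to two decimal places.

Steady-state unemployment rate ≈ 4.28%.

At steady state the flows balance: s·E = f·U, so U/(E+U) = s/(s+f).
u* = 1.39 / (1.39 + 31.1) = 1.39 / 32.49 = 4.28%.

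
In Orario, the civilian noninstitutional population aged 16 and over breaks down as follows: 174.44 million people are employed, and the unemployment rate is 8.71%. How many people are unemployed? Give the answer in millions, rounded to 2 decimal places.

About 16.64 million are unemployed.

Let U be the number unemployed. The labor force is E + U, and U/(E+U) = 0.0871.
So U = 0.0871 × 174.44 / (1 − 0.0871) = 15.1937 / 0.9129 ≈ 16.64 million.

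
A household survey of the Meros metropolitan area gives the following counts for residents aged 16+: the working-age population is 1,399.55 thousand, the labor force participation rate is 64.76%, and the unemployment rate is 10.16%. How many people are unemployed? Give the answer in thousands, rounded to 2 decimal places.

About 92.09 thousand are unemployed.

Labor force = 0.6476 × 1,399.55 = 906.35 thousand.
Unemployed = 0.1016 × 906.35 ≈ 92.09 thousand.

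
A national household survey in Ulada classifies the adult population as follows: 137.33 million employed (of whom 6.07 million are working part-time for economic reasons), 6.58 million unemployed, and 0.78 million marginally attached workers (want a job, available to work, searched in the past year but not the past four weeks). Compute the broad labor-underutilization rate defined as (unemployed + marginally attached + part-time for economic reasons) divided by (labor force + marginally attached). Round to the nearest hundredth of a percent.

Labor force = 137.33 + 6.58 = 143.91 million.
Numerator = 6.58 + 0.78 + 6.07 = 13.43 million.
Denominator = 143.91 + 0.78 = 144.69 million.
Broad rate = 13.43 / 144.69 = 9.28%.

Broad underutilization rate ≈ 9.28%.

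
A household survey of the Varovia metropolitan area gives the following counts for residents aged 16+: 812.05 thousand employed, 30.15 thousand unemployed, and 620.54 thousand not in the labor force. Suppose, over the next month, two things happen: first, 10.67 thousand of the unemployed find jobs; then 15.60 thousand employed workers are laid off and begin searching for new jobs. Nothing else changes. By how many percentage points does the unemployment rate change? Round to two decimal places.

Initially, labor force = 812.05 + 30.15 = 842.20 thousand, so u = 30.15/842.20 = 3.58%.
After the first change, unemployed falls and employed rises by 10.67; labor force unchanged → E = 822.72, U = 19.48, labor force = 842.20 thousand.
After the second change, employed falls and unemployed rises by 15.60; labor force unchanged → E = 807.12, U = 35.08, labor force = 842.20 thousand.
New unemployment rate = 35.08 / 842.20 = 4.17%.
Change = 4.17% − 3.58% = +0.59 percentage points.

The unemployment rate changes by +0.59 percentage points.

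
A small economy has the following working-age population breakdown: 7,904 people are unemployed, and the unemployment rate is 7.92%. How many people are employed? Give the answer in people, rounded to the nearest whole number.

About 91,894 are employed.

Labor force = U / u = 7,904 / 0.0792 ≈ 99,798.
Employed = labor force − unemployed = 99,798 − 7,904 = 91,894.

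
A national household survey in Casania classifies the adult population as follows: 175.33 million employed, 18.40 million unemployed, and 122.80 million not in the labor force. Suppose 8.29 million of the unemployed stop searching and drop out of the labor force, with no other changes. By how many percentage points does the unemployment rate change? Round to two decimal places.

The unemployment rate changes by −4.05 percentage points.

Initially, labor force = 175.33 + 18.40 = 193.73 million, so u = 18.40/193.73 = 9.50%.
After the change, unemployed and labor force both fall by 8.29 → E = 175.33, U = 10.11, labor force = 185.44 million.
New unemployment rate = 10.11 / 185.44 = 5.45%.
Change = 5.45% − 9.50% = −4.05 percentage points.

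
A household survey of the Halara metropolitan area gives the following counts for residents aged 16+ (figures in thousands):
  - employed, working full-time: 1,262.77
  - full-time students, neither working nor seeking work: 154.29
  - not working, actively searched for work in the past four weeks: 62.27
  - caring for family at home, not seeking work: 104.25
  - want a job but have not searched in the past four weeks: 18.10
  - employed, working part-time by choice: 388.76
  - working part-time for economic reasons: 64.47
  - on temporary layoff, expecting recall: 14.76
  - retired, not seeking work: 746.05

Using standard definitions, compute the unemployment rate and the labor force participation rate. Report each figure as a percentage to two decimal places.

Unemployment rate ≈ 4.30%; labor force participation rate ≈ 63.68%.

Employed = 1,262.77 + 388.76 + 64.47 = 1,716.00 thousand (anyone who worked, including part-time for economic reasons, counts as employed).
Unemployed = 62.27 + 14.76 = 77.03 thousand (jobless and actively searching, or on temporary layoff).
Labor force = 1,716.00 + 77.03 = 1,793.03 thousand.
Not in labor force = 154.29 + 104.25 + 18.10 + 746.05 = 1,022.69 thousand (those not working and not actively searching are outside the labor force — including those who want a job but have given up searching).
Civilian working-age population = 1,793.03 + 1,022.69 = 2,815.72 thousand.
Unemployment rate = 77.03 / 1,793.03 = 4.30%.
Labor force participation rate = 1,793.03 / 2,815.72 = 63.68%.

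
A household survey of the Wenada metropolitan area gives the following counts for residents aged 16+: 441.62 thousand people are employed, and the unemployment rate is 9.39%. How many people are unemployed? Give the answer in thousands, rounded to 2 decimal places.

Let U be the number unemployed. The labor force is E + U, and U/(E+U) = 0.0939.
So U = 0.0939 × 441.62 / (1 − 0.0939) = 41.4681 / 0.9061 ≈ 45.77 thousand.

About 45.77 thousand are unemployed.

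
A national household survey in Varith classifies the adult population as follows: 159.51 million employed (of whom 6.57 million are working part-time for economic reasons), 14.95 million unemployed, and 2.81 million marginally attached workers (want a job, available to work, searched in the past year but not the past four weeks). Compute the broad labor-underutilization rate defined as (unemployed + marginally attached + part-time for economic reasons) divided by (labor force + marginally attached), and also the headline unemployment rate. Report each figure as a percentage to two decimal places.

Labor force = 159.51 + 14.95 = 174.46 million.
Numerator = 14.95 + 2.81 + 6.57 = 24.33 million.
Denominator = 174.46 + 2.81 = 177.27 million.
Broad rate = 24.33 / 177.27 = 13.72%.
Headline unemployment rate = 14.95 / 174.46 = 8.57%.

Broad underutilization rate ≈ 13.72%; headline unemployment rate ≈ 8.57%.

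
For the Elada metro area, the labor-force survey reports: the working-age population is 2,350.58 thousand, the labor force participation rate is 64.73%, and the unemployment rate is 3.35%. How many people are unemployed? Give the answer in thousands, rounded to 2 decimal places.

About 50.97 thousand are unemployed.

Labor force = 0.6473 × 2,350.58 = 1,521.53 thousand.
Unemployed = 0.0335 × 1,521.53 ≈ 50.97 thousand.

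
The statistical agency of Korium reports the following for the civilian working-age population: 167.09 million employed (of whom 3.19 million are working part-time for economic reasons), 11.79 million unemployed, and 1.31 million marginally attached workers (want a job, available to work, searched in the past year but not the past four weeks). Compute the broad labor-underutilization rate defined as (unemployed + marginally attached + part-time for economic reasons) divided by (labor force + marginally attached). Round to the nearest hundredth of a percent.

Labor force = 167.09 + 11.79 = 178.88 million.
Numerator = 11.79 + 1.31 + 3.19 = 16.29 million.
Denominator = 178.88 + 1.31 = 180.19 million.
Broad rate = 16.29 / 180.19 = 9.04%.

Broad underutilization rate ≈ 9.04%.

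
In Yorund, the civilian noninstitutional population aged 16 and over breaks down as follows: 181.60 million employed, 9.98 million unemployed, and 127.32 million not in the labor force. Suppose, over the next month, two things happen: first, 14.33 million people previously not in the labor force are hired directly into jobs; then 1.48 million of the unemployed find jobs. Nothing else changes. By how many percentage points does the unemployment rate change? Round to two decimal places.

Initially, labor force = 181.60 + 9.98 = 191.58 million, so u = 9.98/191.58 = 5.21%.
After the first change, employed and labor force both rise by 14.33; unemployed unchanged → E = 195.93, U = 9.98, labor force = 205.91 million.
After the second change, unemployed falls and employed rises by 1.48; labor force unchanged → E = 197.41, U = 8.50, labor force = 205.91 million.
New unemployment rate = 8.50 / 205.91 = 4.13%.
Change = 4.13% − 5.21% = −1.08 percentage points.

The unemployment rate changes by −1.08 percentage points.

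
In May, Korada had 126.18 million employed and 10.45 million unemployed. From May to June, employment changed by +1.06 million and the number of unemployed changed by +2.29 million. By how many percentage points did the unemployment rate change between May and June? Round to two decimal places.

May: labor force = 126.18 + 10.45 = 136.63; u = 10.45/136.63 = 7.65%.
June: labor force = 127.24 + 12.74 = 139.98; u = 12.74/139.98 = 9.10%.
Change = 9.10% − 7.65% = +1.45 pp.

The unemployment rate changed by +1.45 percentage points.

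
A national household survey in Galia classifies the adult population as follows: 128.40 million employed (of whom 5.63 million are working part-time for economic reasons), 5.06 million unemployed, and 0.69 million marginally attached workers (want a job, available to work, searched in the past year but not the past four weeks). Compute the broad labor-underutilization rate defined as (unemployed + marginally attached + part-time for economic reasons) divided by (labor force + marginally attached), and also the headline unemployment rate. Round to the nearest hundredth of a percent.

Broad underutilization rate ≈ 8.48%; headline unemployment rate ≈ 3.79%.

Labor force = 128.40 + 5.06 = 133.46 million.
Numerator = 5.06 + 0.69 + 5.63 = 11.38 million.
Denominator = 133.46 + 0.69 = 134.15 million.
Broad rate = 11.38 / 134.15 = 8.48%.
Headline unemployment rate = 5.06 / 133.46 = 3.79%.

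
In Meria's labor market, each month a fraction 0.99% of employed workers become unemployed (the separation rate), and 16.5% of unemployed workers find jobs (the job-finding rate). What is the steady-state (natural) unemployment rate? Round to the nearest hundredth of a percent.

Steady-state unemployment rate ≈ 5.66%.

At steady state the flows balance: s·E = f·U, so U/(E+U) = s/(s+f).
u* = 0.99 / (0.99 + 16.5) = 0.99 / 17.49 = 5.66%.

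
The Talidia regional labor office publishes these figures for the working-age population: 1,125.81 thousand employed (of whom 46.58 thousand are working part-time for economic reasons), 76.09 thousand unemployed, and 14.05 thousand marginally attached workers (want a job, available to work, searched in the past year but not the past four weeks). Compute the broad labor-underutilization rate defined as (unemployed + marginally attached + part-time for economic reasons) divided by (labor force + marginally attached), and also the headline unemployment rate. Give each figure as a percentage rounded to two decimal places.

Broad underutilization rate ≈ 11.24%; headline unemployment rate ≈ 6.33%.

Labor force = 1,125.81 + 76.09 = 1,201.90 thousand.
Numerator = 76.09 + 14.05 + 46.58 = 136.72 thousand.
Denominator = 1,201.90 + 14.05 = 1,215.95 thousand.
Broad rate = 136.72 / 1,215.95 = 11.24%.
Headline unemployment rate = 76.09 / 1,201.90 = 6.33%.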